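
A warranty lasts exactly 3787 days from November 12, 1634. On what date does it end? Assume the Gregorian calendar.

+365 (one year) → Nov 12, 1635 (3422 left).
+366 (one year; includes Feb 29, 1636) → Nov 12, 1636 (3056 left).
+365 (one year) → Nov 12, 1637 (2691 left).
+365 (one year) → Nov 12, 1638 (2326 left).
+365 (one year) → Nov 12, 1639 (1961 left).
+366 (one year; includes Feb 29, 1640) → Nov 12, 1640 (1595 left).
+365 (one year) → Nov 12, 1641 (1230 left).
+365 (one year) → Nov 12, 1642 (865 left).
+365 (one year) → Nov 12, 1643 (500 left).
+366 (one year; includes Feb 29, 1644) → Nov 12, 1644 (134 left).
Nov has 30 days: +19 → Dec 1, 1644 (115 left).
Dec has 31 days: +31 → Jan 1, 1645 (84 left).
Jan has 31 days: +31 → Feb 1, 1645 (53 left).
Feb has 28 days: +28 → Mar 1, 1645 (25 left).
+25 → Mar 26, 1645.

March 26, 1645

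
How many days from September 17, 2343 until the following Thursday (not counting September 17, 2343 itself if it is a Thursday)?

Sep 17, 2343 is a Friday.
From Friday to the next Thursday is 6 days.

6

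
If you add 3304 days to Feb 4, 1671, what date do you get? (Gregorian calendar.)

+365 (one year) → Feb 4, 1672 (2939 left).
+366 (one year; includes Feb 29, 1672) → Feb 4, 1673 (2573 left).
+365 (one year) → Feb 4, 1674 (2208 left).
+365 (one year) → Feb 4, 1675 (1843 left).
+365 (one year) → Feb 4, 1676 (1478 left).
+366 (one year; includes Feb 29, 1676) → Feb 4, 1677 (1112 left).
+365 (one year) → Feb 4, 1678 (747 left).
+365 (one year) → Feb 4, 1679 (382 left).
Feb has 28 days: +25 → Mar 1, 1679 (357 left).
Mar has 31 days: +31 → Apr 1, 1679 (326 left).
Apr has 30 days: +30 → May 1, 1679 (296 left).
May has 31 days: +31 → Jun 1, 1679 (265 left).
Jun has 30 days: +30 → Jul 1, 1679 (235 left).
Jul has 31 days: +31 → Aug 1, 1679 (204 left).
Aug has 31 days: +31 → Sep 1, 1679 (173 left).
Sep has 30 days: +30 → Oct 1, 1679 (143 left).
Oct has 31 days: +31 → Nov 1, 1679 (112 left).
Nov has 30 days: +30 → Dec 1, 1679 (82 left).
Dec has 31 days: +31 → Jan 1, 1680 (51 left).
Jan has 31 days: +31 → Feb 1, 1680 (20 left).
+20 → Feb 21, 1680.

February 21, 1680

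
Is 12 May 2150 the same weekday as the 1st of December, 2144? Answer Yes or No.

Yes

From Dec 1, 2144 to May 12, 2150 is 1988 days.
1988 mod 7 = 0, so they are the same weekday.
(Dec 1, 2144 is a Tuesday; May 12, 2150 is a Tuesday.)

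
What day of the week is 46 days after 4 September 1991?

Sunday

Sep 4, 1991 is a Wednesday.
46 mod 7 = 4, so 46 days after a Wednesday is Wednesday + 4 = Sunday.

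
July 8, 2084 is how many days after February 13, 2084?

Feb 13, 2084 → Mar 13, 2084: 29 days (February has 29).
Mar 13, 2084 → Apr 13, 2084: 31 days (March has 31).
Apr 13, 2084 → May 13, 2084: 30 days (April has 30).
May 13, 2084 → Jun 13, 2084: 31 days (May has 31).
Jun 13, 2084 → Jul 8, 2084: 25 days.
Total: 146 days.

146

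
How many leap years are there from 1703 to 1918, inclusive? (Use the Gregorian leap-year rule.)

52

Multiples of 4 in [1703,1918]: 54.
Of those, multiples of 100: 2 (not leap unless ÷400).
Multiples of 400: 0.
Leap years = 54 − 2 + 0 = 52.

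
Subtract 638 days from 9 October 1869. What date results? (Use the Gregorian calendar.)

−365 (one year) → Oct 9, 1868 (273 left).
−9 → Sep 30, 1868 (end of Sep, 30 days; 264 left).
−30 → Aug 31, 1868 (end of Aug, 31 days; 234 left).
−31 → Jul 31, 1868 (end of Jul, 31 days; 203 left).
−31 → Jun 30, 1868 (end of Jun, 30 days; 172 left).
−30 → May 31, 1868 (end of May, 31 days; 142 left).
−31 → Apr 30, 1868 (end of Apr, 30 days; 111 left).
−30 → Mar 31, 1868 (end of Mar, 31 days; 81 left).
−31 → Feb 29, 1868 (end of Feb, 29 days; 50 left).
−29 → Jan 31, 1868 (end of Jan, 31 days; 21 left).
−21 → Jan 10, 1868.

January 10, 1868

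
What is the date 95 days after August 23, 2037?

Aug has 31 days: +9 → Sep 1, 2037 (86 left).
Sep has 30 days: +30 → Oct 1, 2037 (56 left).
Oct has 31 days: +31 → Nov 1, 2037 (25 left).
+25 → Nov 26, 2037.

November 26, 2037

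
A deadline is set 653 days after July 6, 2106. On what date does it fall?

April 19, 2108

+365 (one year) → Jul 6, 2107 (288 left).
Jul has 31 days: +26 → Aug 1, 2107 (262 left).
Aug has 31 days: +31 → Sep 1, 2107 (231 left).
Sep has 30 days: +30 → Oct 1, 2107 (201 left).
Oct has 31 days: +31 → Nov 1, 2107 (170 left).
Nov has 30 days: +30 → Dec 1, 2107 (140 left).
Dec has 31 days: +31 → Jan 1, 2108 (109 left).
Jan has 31 days: +31 → Feb 1, 2108 (78 left).
Feb has 29 days: +29 → Mar 1, 2108 (49 left).
Mar has 31 days: +31 → Apr 1, 2108 (18 left).
+18 → Apr 19, 2108.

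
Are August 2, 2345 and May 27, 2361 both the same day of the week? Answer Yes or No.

From Aug 2, 2345 to May 27, 2361 is 5777 days.
5777 mod 7 = 2, so they are different weekdays.
(Aug 2, 2345 is a Thursday; May 27, 2361 is a Saturday.)

No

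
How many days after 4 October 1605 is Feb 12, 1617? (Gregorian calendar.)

4149

Oct 4, 1605 → Oct 4, 1606: 365 days.
Oct 4, 1606 → Oct 4, 1607: 365 days.
Oct 4, 1607 → Oct 4, 1608: 366 days (Feb 29, 1608 is in that span).
Oct 4, 1608 → Oct 4, 1609: 365 days.
Oct 4, 1609 → Oct 4, 1610: 365 days.
Oct 4, 1610 → Oct 4, 1611: 365 days.
Oct 4, 1611 → Oct 4, 1612: 366 days (Feb 29, 1612 is in that span).
Oct 4, 1612 → Oct 4, 1613: 365 days.
Oct 4, 1613 → Oct 4, 1614: 365 days.
Oct 4, 1614 → Oct 4, 1615: 365 days.
Oct 4, 1615 → Oct 4, 1616: 366 days (Feb 29, 1616 is in that span).
Oct 4, 1616 → Nov 4, 1616: 31 days (October has 31).
Nov 4, 1616 → Dec 4, 1616: 30 days (November has 30).
Dec 4, 1616 → Jan 4, 1617: 31 days (December has 31).
Jan 4, 1617 → Feb 4, 1617: 31 days (January has 31).
Feb 4, 1617 → Feb 12, 1617: 8 days.
Total: 4149 days.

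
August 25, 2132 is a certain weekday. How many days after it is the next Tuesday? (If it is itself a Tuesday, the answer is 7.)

Aug 25, 2132 is a Monday.
From Monday to the next Tuesday is 1 day.

1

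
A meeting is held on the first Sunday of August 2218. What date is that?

August 1, 2218 is a Saturday.
The first Sunday is therefore August 2 (1 days later).

August 2, 2218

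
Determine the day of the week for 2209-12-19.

Doomsday rule: the anchor day for the 2200s is Friday. For year 09: 9÷12 = 0 r 9, and 9÷4 = 2, so 0+9+2 = 11.
Friday + 11 ≡ Tuesday — that's 2209's doomsday.
In December the doomsday date is Dec 12.
Dec 19 is 7 days after Dec 12; 7 mod 7 = 0, so Tuesday + 0 = Tuesday.

Tuesday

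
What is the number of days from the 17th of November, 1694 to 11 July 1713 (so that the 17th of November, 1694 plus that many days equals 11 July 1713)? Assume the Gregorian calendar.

Nov 17, 1694 → Nov 17, 1695: 365 days.
Nov 17, 1695 → Nov 17, 1696: 366 days (Feb 29, 1696 is in that span).
Nov 17, 1696 → Nov 17, 1697: 365 days.
Nov 17, 1697 → Nov 17, 1698: 365 days.
Nov 17, 1698 → Nov 17, 1699: 365 days.
Nov 17, 1699 → Nov 17, 1700: 365 days.
Nov 17, 1700 → Nov 17, 1701: 365 days.
Nov 17, 1701 → Nov 17, 1702: 365 days.
Nov 17, 1702 → Nov 17, 1703: 365 days.
Nov 17, 1703 → Nov 17, 1704: 366 days (Feb 29, 1704 is in that span).
Nov 17, 1704 → Nov 17, 1705: 365 days.
Nov 17, 1705 → Nov 17, 1706: 365 days.
Nov 17, 1706 → Nov 17, 1707: 365 days.
Nov 17, 1707 → Nov 17, 1708: 366 days (Feb 29, 1708 is in that span).
Nov 17, 1708 → Nov 17, 1709: 365 days.
Nov 17, 1709 → Nov 17, 1710: 365 days.
Nov 17, 1710 → Nov 17, 1711: 365 days.
Nov 17, 1711 → Nov 17, 1712: 366 days (Feb 29, 1712 is in that span).
Nov 17, 1712 → Dec 17, 1712: 30 days (November has 30).
Dec 17, 1712 → Jan 17, 1713: 31 days (December has 31).
Jan 17, 1713 → Feb 17, 1713: 31 days (January has 31).
Feb 17, 1713 → Mar 17, 1713: 28 days (February has 28).
Mar 17, 1713 → Apr 17, 1713: 31 days (March has 31).
Apr 17, 1713 → May 17, 1713: 30 days (April has 30).
May 17, 1713 → Jun 17, 1713: 31 days (May has 31).
Jun 17, 1713 → Jul 11, 1713: 24 days.
Total: 6810 days.

6810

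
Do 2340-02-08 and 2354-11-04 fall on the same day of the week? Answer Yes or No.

From Feb 8, 2340 to Nov 4, 2354 is 5383 days.
5383 mod 7 = 0, so they are the same weekday.
(Feb 8, 2340 is a Thursday; Nov 4, 2354 is a Thursday.)

Yes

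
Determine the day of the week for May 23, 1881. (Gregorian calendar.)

Monday

January 1, 1881 is a Saturday.
Jan 1, 1881 → Feb 1, 1881: 31 days (January has 31).
Feb 1, 1881 → Mar 1, 1881: 28 days (February has 28).
Mar 1, 1881 → Apr 1, 1881: 31 days (March has 31).
Apr 1, 1881 → May 1, 1881: 30 days (April has 30).
May 1, 1881 → May 23, 1881: 22 days.
Total: 142 days.
142 mod 7 = 2, so Saturday + 2 = Monday.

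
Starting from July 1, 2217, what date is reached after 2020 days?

January 11, 2223

+365 (one year) → Jul 1, 2218 (1655 left).
+365 (one year) → Jul 1, 2219 (1290 left).
+366 (one year; includes Feb 29, 2220) → Jul 1, 2220 (924 left).
+365 (one year) → Jul 1, 2221 (559 left).
+365 (one year) → Jul 1, 2222 (194 left).
Jul has 31 days: +31 → Aug 1, 2222 (163 left).
Aug has 31 days: +31 → Sep 1, 2222 (132 left).
Sep has 30 days: +30 → Oct 1, 2222 (102 left).
Oct has 31 days: +31 → Nov 1, 2222 (71 left).
Nov has 30 days: +30 → Dec 1, 2222 (41 left).
Dec has 31 days: +31 → Jan 1, 2223 (10 left).
+10 → Jan 11, 2223.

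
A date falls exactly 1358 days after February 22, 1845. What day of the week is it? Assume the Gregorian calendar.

First find the weekday of Feb 22, 1845. Doomsday rule: the anchor day for the 1800s is Friday. For year 45: 45÷12 = 3 r 9, and 9÷4 = 2, so 3+9+2 = 14.
Friday + 14 ≡ Friday — that's 1845's doomsday.
In February the doomsday date is Feb 28 (1845 is not a leap year).
Feb 22 is 6 days before Feb 28; 6 mod 7 = 6, so Friday − 6 = Saturday.
1358 mod 7 = 0, so 1358 days after a Saturday is Saturday + 0 = Saturday.

Saturday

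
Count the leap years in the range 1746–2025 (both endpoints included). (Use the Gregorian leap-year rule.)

68

Multiples of 4 in [1746,2025]: 70.
Of those, multiples of 100: 3 (not leap unless ÷400).
Multiples of 400: 1.
Leap years = 70 − 3 + 1 = 68.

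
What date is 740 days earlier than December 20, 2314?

December 10, 2312

−365 (one year) → Dec 20, 2313 (375 left).
−20 → Nov 30, 2313 (end of Nov, 30 days; 355 left).
−30 → Oct 31, 2313 (end of Oct, 31 days; 325 left).
−31 → Sep 30, 2313 (end of Sep, 30 days; 294 left).
−30 → Aug 31, 2313 (end of Aug, 31 days; 264 left).
−31 → Jul 31, 2313 (end of Jul, 31 days; 233 left).
−31 → Jun 30, 2313 (end of Jun, 30 days; 202 left).
−30 → May 31, 2313 (end of May, 31 days; 172 left).
−31 → Apr 30, 2313 (end of Apr, 30 days; 141 left).
−30 → Mar 31, 2313 (end of Mar, 31 days; 111 left).
−31 → Feb 28, 2313 (end of Feb, 28 days; 80 left).
−28 → Jan 31, 2313 (end of Jan, 31 days; 52 left).
−31 → Dec 31, 2312 (end of Dec, 31 days; 21 left).
−21 → Dec 10, 2312.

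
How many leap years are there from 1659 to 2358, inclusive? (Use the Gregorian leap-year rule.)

169

Multiples of 4 in [1659,2358]: 175.
Of those, multiples of 100: 7 (not leap unless ÷400).
Multiples of 400: 1.
Leap years = 175 − 7 + 1 = 169.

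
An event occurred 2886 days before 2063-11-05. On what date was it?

−365 (one year) → Nov 5, 2062 (2521 left).
−365 (one year) → Nov 5, 2061 (2156 left).
−365 (one year) → Nov 5, 2060 (1791 left).
−366 (one year; includes Feb 29, 2060) → Nov 5, 2059 (1425 left).
−365 (one year) → Nov 5, 2058 (1060 left).
−365 (one year) → Nov 5, 2057 (695 left).
−365 (one year) → Nov 5, 2056 (330 left).
−5 → Oct 31, 2056 (end of Oct, 31 days; 325 left).
−31 → Sep 30, 2056 (end of Sep, 30 days; 294 left).
−30 → Aug 31, 2056 (end of Aug, 31 days; 264 left).
−31 → Jul 31, 2056 (end of Jul, 31 days; 233 left).
−31 → Jun 30, 2056 (end of Jun, 30 days; 202 left).
−30 → May 31, 2056 (end of May, 31 days; 172 left).
−31 → Apr 30, 2056 (end of Apr, 30 days; 141 left).
−30 → Mar 31, 2056 (end of Mar, 31 days; 111 left).
−31 → Feb 29, 2056 (end of Feb, 29 days; 80 left).
−29 → Jan 31, 2056 (end of Jan, 31 days; 51 left).
−31 → Dec 31, 2055 (end of Dec, 31 days; 20 left).
−20 → Dec 11, 2055.

December 11, 2055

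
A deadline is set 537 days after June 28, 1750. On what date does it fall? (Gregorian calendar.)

December 17, 1751

+365 (one year) → Jun 28, 1751 (172 left).
Jun has 30 days: +3 → Jul 1, 1751 (169 left).
Jul has 31 days: +31 → Aug 1, 1751 (138 left).
Aug has 31 days: +31 → Sep 1, 1751 (107 left).
Sep has 30 days: +30 → Oct 1, 1751 (77 left).
Oct has 31 days: +31 → Nov 1, 1751 (46 left).
Nov has 30 days: +30 → Dec 1, 1751 (16 left).
+16 → Dec 17, 1751.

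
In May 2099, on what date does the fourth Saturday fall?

May 23, 2099

May 1, 2099 is a Friday.
The first Saturday is therefore May 2 (1 days later).
The fourth Saturday is 2 + 3×7 = May 23.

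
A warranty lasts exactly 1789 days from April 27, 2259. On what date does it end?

+366 (one year; includes Feb 29, 2260) → Apr 27, 2260 (1423 left).
+365 (one year) → Apr 27, 2261 (1058 left).
+365 (one year) → Apr 27, 2262 (693 left).
+365 (one year) → Apr 27, 2263 (328 left).
Apr has 30 days: +4 → May 1, 2263 (324 left).
May has 31 days: +31 → Jun 1, 2263 (293 left).
Jun has 30 days: +30 → Jul 1, 2263 (263 left).
Jul has 31 days: +31 → Aug 1, 2263 (232 left).
Aug has 31 days: +31 → Sep 1, 2263 (201 left).
Sep has 30 days: +30 → Oct 1, 2263 (171 left).
Oct has 31 days: +31 → Nov 1, 2263 (140 left).
Nov has 30 days: +30 → Dec 1, 2263 (110 left).
Dec has 31 days: +31 → Jan 1, 2264 (79 left).
Jan has 31 days: +31 → Feb 1, 2264 (48 left).
Feb has 29 days: +29 → Mar 1, 2264 (19 left).
+19 → Mar 20, 2264.

March 20, 2264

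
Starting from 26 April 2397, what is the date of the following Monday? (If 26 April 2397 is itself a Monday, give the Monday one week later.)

April 28, 2397

Apr 26, 2397 is a Saturday.
From Saturday to the next Monday is 2 days.
Apr 26, 2397 + 2 = Apr 28, 2397.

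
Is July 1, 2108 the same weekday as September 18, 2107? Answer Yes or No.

From Sep 18, 2107 to Jul 1, 2108 is 287 days.
287 mod 7 = 0, so they are the same weekday.
(Sep 18, 2107 is a Sunday; Jul 1, 2108 is a Sunday.)

Yes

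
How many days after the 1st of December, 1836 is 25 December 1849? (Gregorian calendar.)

Dec 1, 1836 → Dec 1, 1837: 365 days.
Dec 1, 1837 → Dec 1, 1838: 365 days.
Dec 1, 1838 → Dec 1, 1839: 365 days.
Dec 1, 1839 → Dec 1, 1840: 366 days (Feb 29, 1840 is in that span).
Dec 1, 1840 → Dec 1, 1841: 365 days.
Dec 1, 1841 → Dec 1, 1842: 365 days.
Dec 1, 1842 → Dec 1, 1843: 365 days.
Dec 1, 1843 → Dec 1, 1844: 366 days (Feb 29, 1844 is in that span).
Dec 1, 1844 → Dec 1, 1845: 365 days.
Dec 1, 1845 → Dec 1, 1846: 365 days.
Dec 1, 1846 → Dec 1, 1847: 365 days.
Dec 1, 1847 → Dec 1, 1848: 366 days (Feb 29, 1848 is in that span).
Dec 1, 1848 → Jan 1, 1849: 31 days (December has 31).
Jan 1, 1849 → Feb 1, 1849: 31 days (January has 31).
Feb 1, 1849 → Mar 1, 1849: 28 days (February has 28).
Mar 1, 1849 → Apr 1, 1849: 31 days (March has 31).
Apr 1, 1849 → May 1, 1849: 30 days (April has 30).
May 1, 1849 → Jun 1, 1849: 31 days (May has 31).
Jun 1, 1849 → Jul 1, 1849: 30 days (June has 30).
Jul 1, 1849 → Aug 1, 1849: 31 days (July has 31).
Aug 1, 1849 → Sep 1, 1849: 31 days (August has 31).
Sep 1, 1849 → Oct 1, 1849: 30 days (September has 30).
Oct 1, 1849 → Nov 1, 1849: 31 days (October has 31).
Nov 1, 1849 → Dec 1, 1849: 30 days (November has 30).
Dec 1, 1849 → Dec 25, 1849: 24 days.
Total: 4772 days.

4772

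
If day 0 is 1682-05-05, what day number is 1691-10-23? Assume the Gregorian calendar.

3458

May 5, 1682 → May 5, 1683: 365 days.
May 5, 1683 → May 5, 1684: 366 days (Feb 29, 1684 is in that span).
May 5, 1684 → May 5, 1685: 365 days.
May 5, 1685 → May 5, 1686: 365 days.
May 5, 1686 → May 5, 1687: 365 days.
May 5, 1687 → May 5, 1688: 366 days (Feb 29, 1688 is in that span).
May 5, 1688 → May 5, 1689: 365 days.
May 5, 1689 → May 5, 1690: 365 days.
May 5, 1690 → May 5, 1691: 365 days.
May 5, 1691 → Jun 5, 1691: 31 days (May has 31).
Jun 5, 1691 → Jul 5, 1691: 30 days (June has 30).
Jul 5, 1691 → Aug 5, 1691: 31 days (July has 31).
Aug 5, 1691 → Sep 5, 1691: 31 days (August has 31).
Sep 5, 1691 → Oct 5, 1691: 30 days (September has 30).
Oct 5, 1691 → Oct 23, 1691: 18 days.
Total: 3458 days.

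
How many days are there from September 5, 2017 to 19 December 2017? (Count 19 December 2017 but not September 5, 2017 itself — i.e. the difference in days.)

105

Sep 5, 2017 → Oct 5, 2017: 30 days (September has 30).
Oct 5, 2017 → Nov 5, 2017: 31 days (October has 31).
Nov 5, 2017 → Dec 5, 2017: 30 days (November has 30).
Dec 5, 2017 → Dec 19, 2017: 14 days.
Total: 105 days.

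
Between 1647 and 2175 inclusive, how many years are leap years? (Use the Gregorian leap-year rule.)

Multiples of 4 in [1647,2175]: 132.
Of those, multiples of 100: 5 (not leap unless ÷400).
Multiples of 400: 1.
Leap years = 132 − 5 + 1 = 128.

128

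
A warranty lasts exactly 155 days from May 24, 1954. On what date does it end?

October 26, 1954

May has 31 days: +8 → Jun 1, 1954 (147 left).
Jun has 30 days: +30 → Jul 1, 1954 (117 left).
Jul has 31 days: +31 → Aug 1, 1954 (86 left).
Aug has 31 days: +31 → Sep 1, 1954 (55 left).
Sep has 30 days: +30 → Oct 1, 1954 (25 left).
+25 → Oct 26, 1954.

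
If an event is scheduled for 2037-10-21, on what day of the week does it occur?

Wednesday

Doomsday rule: the anchor day for the 2000s is Tuesday. For year 37: 37÷12 = 3 r 1, and 1÷4 = 0, so 3+1+0 = 4.
Tuesday + 4 ≡ Saturday — that's 2037's doomsday.
In October the doomsday date is Oct 10.
Oct 21 is 11 days after Oct 10; 11 mod 7 = 4, so Saturday + 4 = Wednesday.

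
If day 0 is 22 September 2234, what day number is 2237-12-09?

1174

Sep 22, 2234 → Sep 22, 2235: 365 days.
Sep 22, 2235 → Sep 22, 2236: 366 days (Feb 29, 2236 is in that span).
Sep 22, 2236 → Sep 22, 2237: 365 days.
Sep 22, 2237 → Oct 22, 2237: 30 days (September has 30).
Oct 22, 2237 → Nov 22, 2237: 31 days (October has 31).
Nov 22, 2237 → Dec 9, 2237: 17 days.
Total: 1174 days.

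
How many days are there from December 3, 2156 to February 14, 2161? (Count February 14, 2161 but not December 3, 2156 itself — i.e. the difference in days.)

Dec 3, 2156 → Dec 3, 2157: 365 days.
Dec 3, 2157 → Dec 3, 2158: 365 days.
Dec 3, 2158 → Dec 3, 2159: 365 days.
Dec 3, 2159 → Dec 3, 2160: 366 days (Feb 29, 2160 is in that span).
Dec 3, 2160 → Jan 3, 2161: 31 days (December has 31).
Jan 3, 2161 → Feb 3, 2161: 31 days (January has 31).
Feb 3, 2161 → Feb 14, 2161: 11 days.
Total: 1534 days.

1534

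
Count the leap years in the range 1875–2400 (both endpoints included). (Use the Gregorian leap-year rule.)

Multiples of 4 in [1875,2400]: 132.
Of those, multiples of 100: 6 (not leap unless ÷400).
Multiples of 400: 2.
Leap years = 132 − 6 + 2 = 128.

128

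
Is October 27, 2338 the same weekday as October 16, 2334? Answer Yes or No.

No

From Oct 16, 2334 to Oct 27, 2338 is 1472 days.
1472 mod 7 = 2, so they are different weekdays.
(Oct 16, 2334 is a Tuesday; Oct 27, 2338 is a Thursday.)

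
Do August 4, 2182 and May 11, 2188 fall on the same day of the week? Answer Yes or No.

Yes

From Aug 4, 2182 to May 11, 2188 is 2107 days.
2107 mod 7 = 0, so they are the same weekday.
(Aug 4, 2182 is a Sunday; May 11, 2188 is a Sunday.)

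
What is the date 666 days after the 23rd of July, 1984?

+365 (one year) → Jul 23, 1985 (301 left).
Jul has 31 days: +9 → Aug 1, 1985 (292 left).
Aug has 31 days: +31 → Sep 1, 1985 (261 left).
Sep has 30 days: +30 → Oct 1, 1985 (231 left).
Oct has 31 days: +31 → Nov 1, 1985 (200 left).
Nov has 30 days: +30 → Dec 1, 1985 (170 left).
Dec has 31 days: +31 → Jan 1, 1986 (139 left).
Jan has 31 days: +31 → Feb 1, 1986 (108 left).
Feb has 28 days: +28 → Mar 1, 1986 (80 left).
Mar has 31 days: +31 → Apr 1, 1986 (49 left).
Apr has 30 days: +30 → May 1, 1986 (19 left).
+19 → May 20, 1986.

May 20, 1986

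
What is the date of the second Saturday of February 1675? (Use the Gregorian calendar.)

February 9, 1675

February 1, 1675 is a Friday.
The first Saturday is therefore February 2 (1 days later).
The second Saturday is 2 + 1×7 = February 9.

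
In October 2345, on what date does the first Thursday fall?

October 1, 2345 is a Monday.
The first Thursday is therefore October 4 (3 days later).

October 4, 2345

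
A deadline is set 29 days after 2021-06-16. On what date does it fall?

Jun has 30 days: +15 → Jul 1, 2021 (14 left).
+14 → Jul 15, 2021.

July 15, 2021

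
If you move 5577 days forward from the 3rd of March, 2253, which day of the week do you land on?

Mar 3, 2253 is a Thursday.
5577 mod 7 = 5, so 5577 days after a Thursday is Thursday + 5 = Tuesday.

Tuesday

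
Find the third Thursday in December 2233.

December 19, 2233

December 1, 2233 is a Sunday.
The first Thursday is therefore December 5 (4 days later).
The third Thursday is 5 + 2×7 = December 19.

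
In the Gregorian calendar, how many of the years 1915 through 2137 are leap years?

Multiples of 4 in [1915,2137]: 56.
Of those, multiples of 100: 2 (not leap unless ÷400).
Multiples of 400: 1.
Leap years = 56 − 2 + 1 = 55.

55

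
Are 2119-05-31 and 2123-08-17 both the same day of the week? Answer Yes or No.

No

From May 31, 2119 to Aug 17, 2123 is 1539 days.
1539 mod 7 = 6, so they are different weekdays.
(May 31, 2119 is a Wednesday; Aug 17, 2123 is a Tuesday.)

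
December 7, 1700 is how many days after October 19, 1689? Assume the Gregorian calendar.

4066

Oct 19, 1689 → Oct 19, 1690: 365 days.
Oct 19, 1690 → Oct 19, 1691: 365 days.
Oct 19, 1691 → Oct 19, 1692: 366 days (Feb 29, 1692 is in that span).
Oct 19, 1692 → Oct 19, 1693: 365 days.
Oct 19, 1693 → Oct 19, 1694: 365 days.
Oct 19, 1694 → Oct 19, 1695: 365 days.
Oct 19, 1695 → Oct 19, 1696: 366 days (Feb 29, 1696 is in that span).
Oct 19, 1696 → Oct 19, 1697: 365 days.
Oct 19, 1697 → Oct 19, 1698: 365 days.
Oct 19, 1698 → Oct 19, 1699: 365 days.
Oct 19, 1699 → Oct 19, 1700: 365 days.
Oct 19, 1700 → Nov 19, 1700: 31 days (October has 31).
Nov 19, 1700 → Dec 7, 1700: 18 days.
Total: 4066 days.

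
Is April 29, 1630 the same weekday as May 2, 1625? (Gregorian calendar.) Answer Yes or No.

No

From May 2, 1625 to Apr 29, 1630 is 1823 days.
1823 mod 7 = 3, so they are different weekdays.
(May 2, 1625 is a Friday; Apr 29, 1630 is a Monday.)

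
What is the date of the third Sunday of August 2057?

August 1, 2057 is a Wednesday.
The first Sunday is therefore August 5 (4 days later).
The third Sunday is 5 + 2×7 = August 19.

August 19, 2057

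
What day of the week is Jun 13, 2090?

January 1, 2090 is a Sunday.
Jan 1, 2090 → Feb 1, 2090: 31 days (January has 31).
Feb 1, 2090 → Mar 1, 2090: 28 days (February has 28).
Mar 1, 2090 → Apr 1, 2090: 31 days (March has 31).
Apr 1, 2090 → May 1, 2090: 30 days (April has 30).
May 1, 2090 → Jun 1, 2090: 31 days (May has 31).
Jun 1, 2090 → Jun 13, 2090: 12 days.
Total: 163 days.
163 mod 7 = 2, so Sunday + 2 = Tuesday.

Tuesday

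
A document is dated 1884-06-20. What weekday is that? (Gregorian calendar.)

Friday

Doomsday rule: the anchor day for the 1800s is Friday. For year 84: 84÷12 = 7 r 0, and 0÷4 = 0, so 7+0+0 = 7.
Friday + 7 ≡ Friday — that's 1884's doomsday.
In June the doomsday date is Jun 6.
Jun 20 is 14 days after Jun 6; 14 mod 7 = 0, so Friday + 0 = Friday.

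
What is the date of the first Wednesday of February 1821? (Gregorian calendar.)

February 7, 1821

February 1, 1821 is a Thursday.
The first Wednesday is therefore February 7 (6 days later).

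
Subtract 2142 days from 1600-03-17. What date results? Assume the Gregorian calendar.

−366 (one year; includes Feb 29, 1600) → Mar 17, 1599 (1776 left).
−365 (one year) → Mar 17, 1598 (1411 left).
−365 (one year) → Mar 17, 1597 (1046 left).
−365 (one year) → Mar 17, 1596 (681 left).
−366 (one year; includes Feb 29, 1596) → Mar 17, 1595 (315 left).
−17 → Feb 28, 1595 (end of Feb, 28 days; 298 left).
−28 → Jan 31, 1595 (end of Jan, 31 days; 270 left).
−31 → Dec 31, 1594 (end of Dec, 31 days; 239 left).
−31 → Nov 30, 1594 (end of Nov, 30 days; 208 left).
−30 → Oct 31, 1594 (end of Oct, 31 days; 178 left).
−31 → Sep 30, 1594 (end of Sep, 30 days; 147 left).
−30 → Aug 31, 1594 (end of Aug, 31 days; 117 left).
−31 → Jul 31, 1594 (end of Jul, 31 days; 86 left).
−31 → Jun 30, 1594 (end of Jun, 30 days; 55 left).
−30 → May 31, 1594 (end of May, 31 days; 25 left).
−25 → May 6, 1594.

May 6, 1594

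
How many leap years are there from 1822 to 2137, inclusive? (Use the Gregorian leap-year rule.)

Multiples of 4 in [1822,2137]: 79.
Of those, multiples of 100: 3 (not leap unless ÷400).
Multiples of 400: 1.
Leap years = 79 − 3 + 1 = 77.

77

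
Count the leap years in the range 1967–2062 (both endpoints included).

24

Multiples of 4 in [1967,2062]: 24.
Of those, multiples of 100: 1 (not leap unless ÷400).
Multiples of 400: 1.
Leap years = 24 − 1 + 1 = 24.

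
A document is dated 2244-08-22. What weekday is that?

Thursday

Doomsday rule: the anchor day for the 2200s is Friday. For year 44: 44÷12 = 3 r 8, and 8÷4 = 2, so 3+8+2 = 13.
Friday + 13 ≡ Thursday — that's 2244's doomsday.
In August the doomsday date is Aug 8.
Aug 22 is 14 days after Aug 8; 14 mod 7 = 0, so Thursday + 0 = Thursday.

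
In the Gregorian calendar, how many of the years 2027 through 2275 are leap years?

Multiples of 4 in [2027,2275]: 62.
Of those, multiples of 100: 2 (not leap unless ÷400).
Multiples of 400: 0.
Leap years = 62 − 2 + 0 = 60.

60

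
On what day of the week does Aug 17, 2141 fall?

Doomsday rule: the anchor day for the 2100s is Sunday. For year 41: 41÷12 = 3 r 5, and 5÷4 = 1, so 3+5+1 = 9.
Sunday + 9 ≡ Tuesday — that's 2141's doomsday.
In August the doomsday date is Aug 8.
Aug 17 is 9 days after Aug 8; 9 mod 7 = 2, so Tuesday + 2 = Thursday.

Thursday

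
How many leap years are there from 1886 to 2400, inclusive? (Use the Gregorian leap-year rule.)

Multiples of 4 in [1886,2400]: 129.
Of those, multiples of 100: 6 (not leap unless ÷400).
Multiples of 400: 2.
Leap years = 129 − 6 + 2 = 125.

125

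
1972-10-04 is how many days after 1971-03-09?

575

Mar 9, 1971 → Mar 9, 1972: 366 days (Feb 29, 1972 is in that span).
Mar 9, 1972 → Apr 9, 1972: 31 days (March has 31).
Apr 9, 1972 → May 9, 1972: 30 days (April has 30).
May 9, 1972 → Jun 9, 1972: 31 days (May has 31).
Jun 9, 1972 → Jul 9, 1972: 30 days (June has 30).
Jul 9, 1972 → Aug 9, 1972: 31 days (July has 31).
Aug 9, 1972 → Sep 9, 1972: 31 days (August has 31).
Sep 9, 1972 → Oct 4, 1972: 25 days.
Total: 575 days.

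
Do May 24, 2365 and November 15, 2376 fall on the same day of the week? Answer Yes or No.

From May 24, 2365 to Nov 15, 2376 is 4193 days.
4193 mod 7 = 0, so they are the same weekday.
(May 24, 2365 is a Monday; Nov 15, 2376 is a Monday.)

Yes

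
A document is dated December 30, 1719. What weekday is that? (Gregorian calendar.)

Doomsday rule: the anchor day for the 1700s is Sunday. For year 19: 19÷12 = 1 r 7, and 7÷4 = 1, so 1+7+1 = 9.
Sunday + 9 ≡ Tuesday — that's 1719's doomsday.
In December the doomsday date is Dec 12.
Dec 30 is 18 days after Dec 12; 18 mod 7 = 4, so Tuesday + 4 = Saturday.

Saturday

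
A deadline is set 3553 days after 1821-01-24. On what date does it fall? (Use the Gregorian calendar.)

+365 (one year) → Jan 24, 1822 (3188 left).
+365 (one year) → Jan 24, 1823 (2823 left).
+365 (one year) → Jan 24, 1824 (2458 left).
+366 (one year; includes Feb 29, 1824) → Jan 24, 1825 (2092 left).
+365 (one year) → Jan 24, 1826 (1727 left).
+365 (one year) → Jan 24, 1827 (1362 left).
+365 (one year) → Jan 24, 1828 (997 left).
+366 (one year; includes Feb 29, 1828) → Jan 24, 1829 (631 left).
+365 (one year) → Jan 24, 1830 (266 left).
Jan has 31 days: +8 → Feb 1, 1830 (258 left).
Feb has 28 days: +28 → Mar 1, 1830 (230 left).
Mar has 31 days: +31 → Apr 1, 1830 (199 left).
Apr has 30 days: +30 → May 1, 1830 (169 left).
May has 31 days: +31 → Jun 1, 1830 (138 left).
Jun has 30 days: +30 → Jul 1, 1830 (108 left).
Jul has 31 days: +31 → Aug 1, 1830 (77 left).
Aug has 31 days: +31 → Sep 1, 1830 (46 left).
Sep has 30 days: +30 → Oct 1, 1830 (16 left).
+16 → Oct 17, 1830.

October 17, 1830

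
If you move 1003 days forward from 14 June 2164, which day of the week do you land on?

Saturday

First find the weekday of Jun 14, 2164. Doomsday rule: the anchor day for the 2100s is Sunday. For year 64: 64÷12 = 5 r 4, and 4÷4 = 1, so 5+4+1 = 10.
Sunday + 10 ≡ Wednesday — that's 2164's doomsday.
In June the doomsday date is Jun 6.
Jun 14 is 8 days after Jun 6; 8 mod 7 = 1, so Wednesday + 1 = Thursday.
1003 mod 7 = 2, so 1003 days after a Thursday is Thursday + 2 = Saturday.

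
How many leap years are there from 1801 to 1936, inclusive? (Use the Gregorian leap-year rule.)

33

Multiples of 4 in [1801,1936]: 34.
Of those, multiples of 100: 1 (not leap unless ÷400).
Multiples of 400: 0.
Leap years = 34 − 1 + 0 = 33.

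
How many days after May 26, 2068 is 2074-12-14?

2393

May 26, 2068 → May 26, 2069: 365 days.
May 26, 2069 → May 26, 2070: 365 days.
May 26, 2070 → May 26, 2071: 365 days.
May 26, 2071 → May 26, 2072: 366 days (Feb 29, 2072 is in that span).
May 26, 2072 → May 26, 2073: 365 days.
May 26, 2073 → May 26, 2074: 365 days.
May 26, 2074 → Jun 26, 2074: 31 days (May has 31).
Jun 26, 2074 → Jul 26, 2074: 30 days (June has 30).
Jul 26, 2074 → Aug 26, 2074: 31 days (July has 31).
Aug 26, 2074 → Sep 26, 2074: 31 days (August has 31).
Sep 26, 2074 → Oct 26, 2074: 30 days (September has 30).
Oct 26, 2074 → Nov 26, 2074: 31 days (October has 31).
Nov 26, 2074 → Dec 14, 2074: 18 days.
Total: 2393 days.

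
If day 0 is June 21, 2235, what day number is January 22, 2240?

Jun 21, 2235 → Jun 21, 2236: 366 days (Feb 29, 2236 is in that span).
Jun 21, 2236 → Jun 21, 2237: 365 days.
Jun 21, 2237 → Jun 21, 2238: 365 days.
Jun 21, 2238 → Jun 21, 2239: 365 days.
Jun 21, 2239 → Jul 21, 2239: 30 days (June has 30).
Jul 21, 2239 → Aug 21, 2239: 31 days (July has 31).
Aug 21, 2239 → Sep 21, 2239: 31 days (August has 31).
Sep 21, 2239 → Oct 21, 2239: 30 days (September has 30).
Oct 21, 2239 → Nov 21, 2239: 31 days (October has 31).
Nov 21, 2239 → Dec 21, 2239: 30 days (November has 30).
Dec 21, 2239 → Jan 21, 2240: 31 days (December has 31).
Jan 21, 2240 → Jan 22, 2240: 1 days.
Total: 1676 days.

1676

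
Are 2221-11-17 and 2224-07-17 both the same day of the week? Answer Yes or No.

From Nov 17, 2221 to Jul 17, 2224 is 973 days.
973 mod 7 = 0, so they are the same weekday.
(Nov 17, 2221 is a Saturday; Jul 17, 2224 is a Saturday.)

Yes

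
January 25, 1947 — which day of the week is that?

Saturday

January 1, 1947 is a Wednesday.
Jan 1, 1947 → Jan 25, 1947: 24 days.
Total: 24 days.
24 mod 7 = 3, so Wednesday + 3 = Saturday.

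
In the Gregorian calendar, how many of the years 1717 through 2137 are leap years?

102

Multiples of 4 in [1717,2137]: 105.
Of those, multiples of 100: 4 (not leap unless ÷400).
Multiples of 400: 1.
Leap years = 105 − 4 + 1 = 102.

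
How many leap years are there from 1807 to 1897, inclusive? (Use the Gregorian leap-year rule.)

Multiples of 4 in [1807,1897]: 23.
Of those, multiples of 100: 0 (not leap unless ÷400).
Multiples of 400: 0.
Leap years = 23 − 0 + 0 = 23.

23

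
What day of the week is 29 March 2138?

Doomsday rule: the anchor day for the 2100s is Sunday. For year 38: 38÷12 = 3 r 2, and 2÷4 = 0, so 3+2+0 = 5.
Sunday + 5 ≡ Friday — that's 2138's doomsday.
In March the doomsday date is Mar 14.
Mar 29 is 15 days after Mar 14; 15 mod 7 = 1, so Friday + 1 = Saturday.

Saturday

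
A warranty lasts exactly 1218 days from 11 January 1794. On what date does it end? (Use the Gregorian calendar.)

May 13, 1797

+365 (one year) → Jan 11, 1795 (853 left).
+365 (one year) → Jan 11, 1796 (488 left).
+366 (one year; includes Feb 29, 1796) → Jan 11, 1797 (122 left).
Jan has 31 days: +21 → Feb 1, 1797 (101 left).
Feb has 28 days: +28 → Mar 1, 1797 (73 left).
Mar has 31 days: +31 → Apr 1, 1797 (42 left).
Apr has 30 days: +30 → May 1, 1797 (12 left).
+12 → May 13, 1797.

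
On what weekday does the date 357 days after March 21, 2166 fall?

Mar 21, 2166 is a Friday.
357 mod 7 = 0, so 357 days after a Friday is Friday + 0 = Friday.

Friday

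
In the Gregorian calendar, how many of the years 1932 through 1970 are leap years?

10

Multiples of 4 in [1932,1970]: 10.
Of those, multiples of 100: 0 (not leap unless ÷400).
Multiples of 400: 0.
Leap years = 10 − 0 + 0 = 10.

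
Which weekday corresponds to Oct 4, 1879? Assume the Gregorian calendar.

Doomsday rule: the anchor day for the 1800s is Friday. For year 79: 79÷12 = 6 r 7, and 7÷4 = 1, so 6+7+1 = 14.
Friday + 14 ≡ Friday — that's 1879's doomsday.
In October the doomsday date is Oct 10.
Oct 4 is 6 days before Oct 10; 6 mod 7 = 6, so Friday − 6 = Saturday.

Saturday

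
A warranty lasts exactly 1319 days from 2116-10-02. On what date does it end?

May 13, 2120

+365 (one year) → Oct 2, 2117 (954 left).
+365 (one year) → Oct 2, 2118 (589 left).
+365 (one year) → Oct 2, 2119 (224 left).
Oct has 31 days: +30 → Nov 1, 2119 (194 left).
Nov has 30 days: +30 → Dec 1, 2119 (164 left).
Dec has 31 days: +31 → Jan 1, 2120 (133 left).
Jan has 31 days: +31 → Feb 1, 2120 (102 left).
Feb has 29 days: +29 → Mar 1, 2120 (73 left).
Mar has 31 days: +31 → Apr 1, 2120 (42 left).
Apr has 30 days: +30 → May 1, 2120 (12 left).
+12 → May 13, 2120.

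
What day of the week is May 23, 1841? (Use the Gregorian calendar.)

Sunday

Doomsday rule: the anchor day for the 1800s is Friday. For year 41: 41÷12 = 3 r 5, and 5÷4 = 1, so 3+5+1 = 9.
Friday + 9 ≡ Sunday — that's 1841's doomsday.
In May the doomsday date is May 9.
May 23 is 14 days after May 9; 14 mod 7 = 0, so Sunday + 0 = Sunday.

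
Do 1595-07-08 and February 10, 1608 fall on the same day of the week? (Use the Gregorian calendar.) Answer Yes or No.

From Jul 8, 1595 to Feb 10, 1608 is 4600 days.
4600 mod 7 = 1, so they are different weekdays.
(Jul 8, 1595 is a Saturday; Feb 10, 1608 is a Sunday.)

No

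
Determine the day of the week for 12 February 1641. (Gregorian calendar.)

Tuesday

Doomsday rule: the anchor day for the 1600s is Tuesday. For year 41: 41÷12 = 3 r 5, and 5÷4 = 1, so 3+5+1 = 9.
Tuesday + 9 ≡ Thursday — that's 1641's doomsday.
In February the doomsday date is Feb 28 (1641 is not a leap year).
Feb 12 is 16 days before Feb 28; 16 mod 7 = 2, so Thursday − 2 = Tuesday.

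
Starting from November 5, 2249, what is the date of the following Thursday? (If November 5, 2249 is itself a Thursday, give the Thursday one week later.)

November 8, 2249

Nov 5, 2249 is a Monday.
From Monday to the next Thursday is 3 days.
Nov 5, 2249 + 3 = Nov 8, 2249.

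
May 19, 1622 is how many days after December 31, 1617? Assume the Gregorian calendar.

Dec 31, 1617 → Dec 31, 1618: 365 days.
Dec 31, 1618 → Dec 31, 1619: 365 days.
Dec 31, 1619 → Dec 31, 1620: 366 days (Feb 29, 1620 is in that span).
Dec 31, 1620 → Dec 31, 1621: 365 days.
Dec 31, 1621 → Jan 31, 1622: 31 days (December has 31).
Jan 31, 1622 → Feb 28, 1622: 28 days (January has 31).
Feb 28, 1622 → Mar 28, 1622: 28 days (February has 28).
Mar 28, 1622 → Apr 28, 1622: 31 days (March has 31).
Apr 28, 1622 → May 19, 1622: 21 days.
Total: 1600 days.

1600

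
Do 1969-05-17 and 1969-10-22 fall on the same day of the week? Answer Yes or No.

No

From May 17, 1969 to Oct 22, 1969 is 158 days.
158 mod 7 = 4, so they are different weekdays.
(May 17, 1969 is a Saturday; Oct 22, 1969 is a Wednesday.)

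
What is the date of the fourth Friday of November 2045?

November 1, 2045 is a Wednesday.
The first Friday is therefore November 3 (2 days later).
The fourth Friday is 3 + 3×7 = November 24.

November 24, 2045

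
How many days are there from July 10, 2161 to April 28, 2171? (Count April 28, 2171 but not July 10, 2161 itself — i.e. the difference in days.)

Jul 10, 2161 → Jul 10, 2162: 365 days.
Jul 10, 2162 → Jul 10, 2163: 365 days.
Jul 10, 2163 → Jul 10, 2164: 366 days (Feb 29, 2164 is in that span).
Jul 10, 2164 → Jul 10, 2165: 365 days.
Jul 10, 2165 → Jul 10, 2166: 365 days.
Jul 10, 2166 → Jul 10, 2167: 365 days.
Jul 10, 2167 → Jul 10, 2168: 366 days (Feb 29, 2168 is in that span).
Jul 10, 2168 → Jul 10, 2169: 365 days.
Jul 10, 2169 → Jul 10, 2170: 365 days.
Jul 10, 2170 → Aug 10, 2170: 31 days (July has 31).
Aug 10, 2170 → Sep 10, 2170: 31 days (August has 31).
Sep 10, 2170 → Oct 10, 2170: 30 days (September has 30).
Oct 10, 2170 → Nov 10, 2170: 31 days (October has 31).
Nov 10, 2170 → Dec 10, 2170: 30 days (November has 30).
Dec 10, 2170 → Jan 10, 2171: 31 days (December has 31).
Jan 10, 2171 → Feb 10, 2171: 31 days (January has 31).
Feb 10, 2171 → Mar 10, 2171: 28 days (February has 28).
Mar 10, 2171 → Apr 10, 2171: 31 days (March has 31).
Apr 10, 2171 → Apr 28, 2171: 18 days.
Total: 3579 days.

3579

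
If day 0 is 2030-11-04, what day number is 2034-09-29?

1425

Nov 4, 2030 → Nov 4, 2031: 365 days.
Nov 4, 2031 → Nov 4, 2032: 366 days (Feb 29, 2032 is in that span).
Nov 4, 2032 → Nov 4, 2033: 365 days.
Nov 4, 2033 → Dec 4, 2033: 30 days (November has 30).
Dec 4, 2033 → Jan 4, 2034: 31 days (December has 31).
Jan 4, 2034 → Feb 4, 2034: 31 days (January has 31).
Feb 4, 2034 → Mar 4, 2034: 28 days (February has 28).
Mar 4, 2034 → Apr 4, 2034: 31 days (March has 31).
Apr 4, 2034 → May 4, 2034: 30 days (April has 30).
May 4, 2034 → Jun 4, 2034: 31 days (May has 31).
Jun 4, 2034 → Jul 4, 2034: 30 days (June has 30).
Jul 4, 2034 → Aug 4, 2034: 31 days (July has 31).
Aug 4, 2034 → Sep 4, 2034: 31 days (August has 31).
Sep 4, 2034 → Sep 29, 2034: 25 days.
Total: 1425 days.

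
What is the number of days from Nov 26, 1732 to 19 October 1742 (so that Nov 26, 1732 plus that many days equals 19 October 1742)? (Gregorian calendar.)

3614

Nov 26, 1732 → Nov 26, 1733: 365 days.
Nov 26, 1733 → Nov 26, 1734: 365 days.
Nov 26, 1734 → Nov 26, 1735: 365 days.
Nov 26, 1735 → Nov 26, 1736: 366 days (Feb 29, 1736 is in that span).
Nov 26, 1736 → Nov 26, 1737: 365 days.
Nov 26, 1737 → Nov 26, 1738: 365 days.
Nov 26, 1738 → Nov 26, 1739: 365 days.
Nov 26, 1739 → Nov 26, 1740: 366 days (Feb 29, 1740 is in that span).
Nov 26, 1740 → Nov 26, 1741: 365 days.
Nov 26, 1741 → Dec 26, 1741: 30 days (November has 30).
Dec 26, 1741 → Jan 26, 1742: 31 days (December has 31).
Jan 26, 1742 → Feb 26, 1742: 31 days (January has 31).
Feb 26, 1742 → Mar 26, 1742: 28 days (February has 28).
Mar 26, 1742 → Apr 26, 1742: 31 days (March has 31).
Apr 26, 1742 → May 26, 1742: 30 days (April has 30).
May 26, 1742 → Jun 26, 1742: 31 days (May has 31).
Jun 26, 1742 → Jul 26, 1742: 30 days (June has 30).
Jul 26, 1742 → Aug 26, 1742: 31 days (July has 31).
Aug 26, 1742 → Sep 26, 1742: 31 days (August has 31).
Sep 26, 1742 → Oct 19, 1742: 23 days.
Total: 3614 days.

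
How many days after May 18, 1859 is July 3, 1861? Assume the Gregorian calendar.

May 18, 1859 → May 18, 1860: 366 days (Feb 29, 1860 is in that span).
May 18, 1860 → May 18, 1861: 365 days.
May 18, 1861 → Jun 18, 1861: 31 days (May has 31).
Jun 18, 1861 → Jul 3, 1861: 15 days.
Total: 777 days.

777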